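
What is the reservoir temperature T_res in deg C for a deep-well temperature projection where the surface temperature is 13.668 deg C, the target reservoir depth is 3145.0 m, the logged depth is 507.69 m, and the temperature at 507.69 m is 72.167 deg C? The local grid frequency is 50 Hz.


Step 1: grad = (T_d1 - T_surf)/d1 * 1000 = (72.167 - 13.668)/507.69 * 1000 = 115.2258 deg C/km
Step 2: T_res = T_surf + grad*d2/1000 = 13.668 + 115.2258*3145.0/1000 = 376.05 deg C
T_res = 376.05 deg C


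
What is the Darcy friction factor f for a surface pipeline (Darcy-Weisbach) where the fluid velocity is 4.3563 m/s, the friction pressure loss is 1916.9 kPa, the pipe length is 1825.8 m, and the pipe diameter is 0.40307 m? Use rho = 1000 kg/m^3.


f = dP*1000 / ((L/D)*(rho*vel^2/2))
f = 1916.9*1000 / ((1825.8/0.40307)*(1000*4.3563^2/2))
f = 0.044599


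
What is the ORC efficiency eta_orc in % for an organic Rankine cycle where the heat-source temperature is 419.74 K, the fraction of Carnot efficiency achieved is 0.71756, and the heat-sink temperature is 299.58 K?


eta_orc = (1 - Tc/Th) * f * 100
eta_orc = (1 - 299.58/419.74) * 0.71756 * 100
eta_orc = 20.542 %


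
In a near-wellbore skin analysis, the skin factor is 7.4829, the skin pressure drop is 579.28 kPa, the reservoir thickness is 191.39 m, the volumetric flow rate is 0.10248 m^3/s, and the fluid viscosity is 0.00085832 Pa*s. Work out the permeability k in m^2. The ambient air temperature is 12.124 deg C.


k = S*q*mu / (2*pi*dP_s*1000*hr)
k = 7.4829*0.10248*0.00085832 / (2*pi*579.28*1000*191.39)
k = 9.4487e-13 m^2


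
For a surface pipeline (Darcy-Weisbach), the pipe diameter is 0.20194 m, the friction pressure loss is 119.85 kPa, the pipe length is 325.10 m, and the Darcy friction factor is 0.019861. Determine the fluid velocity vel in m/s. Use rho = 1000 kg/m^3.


vel = sqrt(dP*1000*2*D / (f*L*rho))
vel = sqrt(119.85*1000*2*0.20194 / (0.019861*325.10*1000))
vel = 2.7380 m/s


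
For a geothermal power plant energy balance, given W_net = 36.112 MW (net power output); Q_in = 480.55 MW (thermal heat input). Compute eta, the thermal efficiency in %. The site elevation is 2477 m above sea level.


eta = W_net / Q_in * 100
eta = 36.112 / 480.55 * 100
eta = 7.5147 %


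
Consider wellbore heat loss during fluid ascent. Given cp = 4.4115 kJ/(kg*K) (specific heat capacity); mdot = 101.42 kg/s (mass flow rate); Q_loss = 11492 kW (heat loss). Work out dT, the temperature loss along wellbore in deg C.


dT = Q_loss / (mdot * cp)
dT = 11492 / (101.42 * 4.4115)
dT = 25.68536 K
Convert (temperature difference, 1 K = 1 deg C): 25.68536 K = 25.68536 deg C
dT = 25.685 deg C


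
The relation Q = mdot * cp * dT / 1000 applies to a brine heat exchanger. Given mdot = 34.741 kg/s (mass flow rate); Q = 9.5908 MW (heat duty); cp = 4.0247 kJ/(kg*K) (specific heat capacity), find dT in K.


dT = Q * 1000 / (mdot * cp)
dT = 9.5908 * 1000 / (34.741 * 4.0247)
dT = 68.593 K


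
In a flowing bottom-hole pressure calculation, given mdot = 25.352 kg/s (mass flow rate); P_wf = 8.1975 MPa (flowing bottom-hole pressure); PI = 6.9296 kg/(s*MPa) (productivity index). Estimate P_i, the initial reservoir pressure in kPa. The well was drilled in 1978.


P_i = P_wf + mdot / PI
P_i = 8.1975 + 25.352 / 6.9296
P_i = 11.85601 MPa
Convert: 11.85601 MPa * 1000.0 = 11856 kPa
P_i = 11856 kPa


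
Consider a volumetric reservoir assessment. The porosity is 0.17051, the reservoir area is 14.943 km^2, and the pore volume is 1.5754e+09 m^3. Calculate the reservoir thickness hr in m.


hr = Vp / (A * 1e6 * phi)
hr = 1.5754e+09 / (14.943 * 1e6 * 0.17051)
hr = 618.31 m


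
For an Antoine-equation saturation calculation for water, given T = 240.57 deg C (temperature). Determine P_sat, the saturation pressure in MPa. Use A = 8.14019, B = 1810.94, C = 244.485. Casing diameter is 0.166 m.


P_sat = 10^(A - B/(C + T)) / 760 * 0.101325
P_sat = 10^(8.14019 - 1810.94/(244.485 + 240.57)) / 760 * 0.101325
P_sat = 3.4011 MPa


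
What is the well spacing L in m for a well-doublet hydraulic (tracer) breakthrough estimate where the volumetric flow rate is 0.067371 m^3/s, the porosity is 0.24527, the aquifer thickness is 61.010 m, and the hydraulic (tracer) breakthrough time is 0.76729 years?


L = sqrt(t_bt*365.25*86400*3*Qv / (pi*hr*phi))
L = sqrt(0.76729*365.25*86400*3*0.067371 / (pi*61.010*0.24527))
L = 322.65 m


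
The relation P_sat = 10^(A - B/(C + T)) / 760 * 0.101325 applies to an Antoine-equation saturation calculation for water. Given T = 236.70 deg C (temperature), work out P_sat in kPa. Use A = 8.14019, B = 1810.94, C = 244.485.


P_sat = 10^(A - B/(C + T)) / 760 * 0.101325
P_sat = 10^(8.14019 - 1810.94/(244.485 + 236.70)) / 760 * 0.101325
P_sat = 3.173895 MPa
Convert: 3.173895 MPa * 1000.0 = 3173.9 kPa
P_sat = 3173.9 kPa


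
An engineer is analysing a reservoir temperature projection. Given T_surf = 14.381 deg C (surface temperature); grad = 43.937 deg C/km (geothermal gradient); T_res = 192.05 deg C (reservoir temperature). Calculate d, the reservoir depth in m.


d = (T_res - T_surf) / grad * 1000
d = (192.05 - 14.381) / 43.937 * 1000
d = 4043.7 m


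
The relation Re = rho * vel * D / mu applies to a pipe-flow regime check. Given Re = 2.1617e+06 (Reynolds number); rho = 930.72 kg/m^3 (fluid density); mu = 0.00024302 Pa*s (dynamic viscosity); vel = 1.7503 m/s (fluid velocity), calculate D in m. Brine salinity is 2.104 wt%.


D = Re * mu / (rho * vel)
D = 2.1617e+06 * 0.00024302 / (930.72 * 1.7503)
D = 0.32248 m


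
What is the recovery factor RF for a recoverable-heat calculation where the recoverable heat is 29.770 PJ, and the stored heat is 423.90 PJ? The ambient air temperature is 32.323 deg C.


RF = Q_rec / Q_s
RF = 29.770 / 423.90
RF = 0.070229


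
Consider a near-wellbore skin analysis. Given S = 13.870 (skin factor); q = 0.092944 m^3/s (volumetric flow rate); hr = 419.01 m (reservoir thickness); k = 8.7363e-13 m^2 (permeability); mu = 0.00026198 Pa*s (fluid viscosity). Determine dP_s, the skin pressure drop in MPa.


dP_s = S * q * mu / (2*pi*k*hr) / 1000
dP_s = 13.870 * 0.092944 * 0.00026198 / (2*pi*8.7363e-13*419.01) / 1000
dP_s = 146.8365 kPa
Convert: 146.8365 kPa * 0.001 = 0.14684 MPa
dP_s = 0.14684 MPa


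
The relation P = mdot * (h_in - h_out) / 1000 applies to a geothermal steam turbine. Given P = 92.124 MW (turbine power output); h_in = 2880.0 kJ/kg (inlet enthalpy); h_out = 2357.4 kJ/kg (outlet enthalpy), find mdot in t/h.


mdot = P * 1000 / (h_in - h_out)
mdot = 92.124 * 1000 / (2880.0 - 2357.4)
mdot = 176.2801 kg/s
Convert: 176.2801 kg/s * 3.6 = 634.61 t/h
mdot = 634.61 t/h


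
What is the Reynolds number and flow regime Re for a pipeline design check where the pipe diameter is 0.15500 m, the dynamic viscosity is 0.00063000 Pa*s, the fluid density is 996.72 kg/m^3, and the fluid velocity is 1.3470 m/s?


Step 1: Re = rho*vel*D/mu = 996.72*1.347*0.155/0.00063 = 3.3032e+05
Step 2: Re = 3.3032e+05 > 4000, so flow is turbulent.
Re = 3.3032e+05 (turbulent)


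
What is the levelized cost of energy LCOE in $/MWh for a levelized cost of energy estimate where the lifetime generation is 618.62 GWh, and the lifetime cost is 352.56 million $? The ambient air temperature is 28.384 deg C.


LCOE = C_tot / E_tot * 100
LCOE = 352.56 / 618.62 * 100
LCOE = 56.99137 cents/kWh
Convert: 56.99137 cents/kWh * 10.0 = 569.91 $/MWh
LCOE = 569.91 $/MWh


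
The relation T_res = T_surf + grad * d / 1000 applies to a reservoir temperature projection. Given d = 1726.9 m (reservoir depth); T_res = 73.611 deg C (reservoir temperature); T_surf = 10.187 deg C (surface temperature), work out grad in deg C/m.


grad = (T_res - T_surf) / d * 1000
grad = (73.611 - 10.187) / 1726.9 * 1000
grad = 36.72708 deg C/km
Convert: 36.72708 deg C/km * 0.001 = 0.036727 deg C/m
grad = 0.036727 deg C/m


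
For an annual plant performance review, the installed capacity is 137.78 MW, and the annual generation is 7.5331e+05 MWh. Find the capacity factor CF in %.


CF = E_a / (cap * 8760) * 100
CF = 7.5331e+05 / (137.78 * 8760) * 100
CF = 62.414 %


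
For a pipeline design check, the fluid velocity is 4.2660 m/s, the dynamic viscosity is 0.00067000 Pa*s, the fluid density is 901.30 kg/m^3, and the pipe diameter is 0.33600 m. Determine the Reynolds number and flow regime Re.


Step 1: Re = rho*vel*D/mu = 901.3*4.266*0.336/0.00067 = 1.9282e+06
Step 2: Re = 1.9282e+06 > 4000, so flow is turbulent.
Re = 1.9282e+06 (turbulent)


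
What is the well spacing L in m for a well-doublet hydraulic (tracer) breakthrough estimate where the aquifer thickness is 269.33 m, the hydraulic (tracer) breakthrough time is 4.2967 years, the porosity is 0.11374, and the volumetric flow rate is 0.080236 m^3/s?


L = sqrt(t_bt*365.25*86400*3*Qv / (pi*hr*phi))
L = sqrt(4.2967*365.25*86400*3*0.080236 / (pi*269.33*0.11374))
L = 582.36 m


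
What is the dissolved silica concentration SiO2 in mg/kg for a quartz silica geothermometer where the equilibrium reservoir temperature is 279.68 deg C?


SiO2 = 10^(5.19 - 1309/(T_eq + 273.15))
SiO2 = 10^(5.19 - 1309/(279.68 + 273.15))
SiO2 = 664.02 mg/kg


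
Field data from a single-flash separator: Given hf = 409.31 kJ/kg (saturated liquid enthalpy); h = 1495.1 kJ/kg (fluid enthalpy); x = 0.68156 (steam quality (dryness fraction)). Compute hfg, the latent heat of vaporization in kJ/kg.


hfg = (h - hf) / x
hfg = (1495.1 - 409.31) / 0.68156
hfg = 1593.1 kJ/kg


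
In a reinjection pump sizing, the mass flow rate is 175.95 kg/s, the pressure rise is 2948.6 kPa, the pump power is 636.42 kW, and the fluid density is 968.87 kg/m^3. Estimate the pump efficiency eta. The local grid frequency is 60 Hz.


eta = mdot * dP / (rho * P_pump)
eta = 175.95 * 2948.6 / (968.87 * 636.42)
eta = 0.84139


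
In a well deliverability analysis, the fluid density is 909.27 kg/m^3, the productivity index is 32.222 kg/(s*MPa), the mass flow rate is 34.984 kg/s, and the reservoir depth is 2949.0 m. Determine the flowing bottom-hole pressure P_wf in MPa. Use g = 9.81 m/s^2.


Step 1: P_i = rho*g*h/1e6 = 909.27*9.81*2949.0/1e6 = 26.30490 MPa
Step 2: P_wf = P_i - mdot/PI = 26.30490 - 34.984/32.222 = 25.219 MPa
P_wf = 25.219 MPa


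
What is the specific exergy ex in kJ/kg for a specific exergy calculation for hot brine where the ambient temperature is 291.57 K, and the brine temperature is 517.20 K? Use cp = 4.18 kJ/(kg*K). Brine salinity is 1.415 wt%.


ex = cp * ((T_b - T_0) - T_0 * ln(T_b/T_0))
ex = 4.18 * ((517.20 - 291.57) - 291.57 * ln(517.20/291.57))
ex = 244.60 kJ/kg


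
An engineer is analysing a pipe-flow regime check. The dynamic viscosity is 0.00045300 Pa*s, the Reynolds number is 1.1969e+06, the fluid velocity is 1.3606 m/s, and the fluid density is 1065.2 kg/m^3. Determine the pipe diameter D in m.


D = Re * mu / (rho * vel)
D = 1.1969e+06 * 0.00045300 / (1065.2 * 1.3606)
D = 0.37411 m


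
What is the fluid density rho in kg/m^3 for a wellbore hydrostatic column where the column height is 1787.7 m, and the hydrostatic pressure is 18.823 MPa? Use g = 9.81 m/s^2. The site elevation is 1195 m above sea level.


rho = P * 1e6 / (g * h)
rho = 18.823 * 1e6 / (9.81 * 1787.7)
rho = 1073.3 kg/m^3


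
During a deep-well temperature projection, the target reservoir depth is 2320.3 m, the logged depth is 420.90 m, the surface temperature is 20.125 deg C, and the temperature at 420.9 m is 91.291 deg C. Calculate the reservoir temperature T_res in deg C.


Step 1: grad = (T_d1 - T_surf)/d1 * 1000 = (91.291 - 20.125)/420.9 * 1000 = 169.0805 deg C/km
Step 2: T_res = T_surf + grad*d2/1000 = 20.125 + 169.0805*2320.3/1000 = 412.44 deg C
T_res = 412.44 deg C


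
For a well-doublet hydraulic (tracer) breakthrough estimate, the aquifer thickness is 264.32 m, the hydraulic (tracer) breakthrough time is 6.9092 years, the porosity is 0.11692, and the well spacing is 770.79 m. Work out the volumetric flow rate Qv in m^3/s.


Qv = pi*hr*phi*L^2 / (3*t_bt*365.25*86400)
Qv = pi*264.32*0.11692*770.79^2 / (3*6.9092*365.25*86400)
Qv = 0.088184 m^3/s


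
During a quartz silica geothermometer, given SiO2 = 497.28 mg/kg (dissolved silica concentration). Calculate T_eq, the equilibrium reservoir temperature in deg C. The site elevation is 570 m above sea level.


T_eq = 1309 / (5.19 - log10(SiO2)) - 273.15
T_eq = 1309 / (5.19 - log10(497.28)) - 273.15
T_eq = 251.84 deg C


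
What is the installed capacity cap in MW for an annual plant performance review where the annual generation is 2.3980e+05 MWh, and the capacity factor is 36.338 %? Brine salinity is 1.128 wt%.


cap = E_a / (CF/100 * 8760)
cap = 2.3980e+05 / (36.338/100 * 8760)
cap = 75.333 MW


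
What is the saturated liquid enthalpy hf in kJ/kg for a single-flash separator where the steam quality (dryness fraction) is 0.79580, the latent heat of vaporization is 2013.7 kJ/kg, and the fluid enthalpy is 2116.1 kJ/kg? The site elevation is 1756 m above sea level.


hf = h - x * hfg
hf = 2116.1 - 0.79580 * 2013.7
hf = 513.60 kJ/kg


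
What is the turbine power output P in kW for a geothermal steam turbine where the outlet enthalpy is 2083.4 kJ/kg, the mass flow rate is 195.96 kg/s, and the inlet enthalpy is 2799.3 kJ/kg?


P = mdot * (h_in - h_out) / 1000
P = 195.96 * (2799.3 - 2083.4) / 1000
P = 140.2878 MW
Convert: 140.2878 MW * 1000.0 = 1.4029e+05 kW
P = 1.4029e+05 kW


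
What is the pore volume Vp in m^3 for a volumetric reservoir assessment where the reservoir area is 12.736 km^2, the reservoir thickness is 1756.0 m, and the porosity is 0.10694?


Vp = A * 1e6 * hr * phi
Vp = 12.736 * 1e6 * 1756.0 * 0.10694
Vp = 2.3917e+09 m^3


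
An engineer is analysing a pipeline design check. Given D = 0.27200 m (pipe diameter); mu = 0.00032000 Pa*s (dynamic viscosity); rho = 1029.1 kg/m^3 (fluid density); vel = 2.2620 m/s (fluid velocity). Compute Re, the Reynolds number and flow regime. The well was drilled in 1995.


Step 1: Re = rho*vel*D/mu = 1029.1*2.262*0.272/0.00032 = 1.9787e+06
Step 2: Re = 1.9787e+06 > 4000, so flow is turbulent.
Re = 1.9787e+06 (turbulent)


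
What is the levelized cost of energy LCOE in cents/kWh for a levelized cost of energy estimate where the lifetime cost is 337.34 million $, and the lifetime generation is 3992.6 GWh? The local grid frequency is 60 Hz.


LCOE = C_tot / E_tot * 100
LCOE = 337.34 / 3992.6 * 100
LCOE = 8.4491 cents/kWh


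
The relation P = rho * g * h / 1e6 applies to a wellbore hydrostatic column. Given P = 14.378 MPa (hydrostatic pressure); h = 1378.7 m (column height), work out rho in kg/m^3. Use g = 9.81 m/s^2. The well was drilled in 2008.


rho = P * 1e6 / (g * h)
rho = 14.378 * 1e6 / (9.81 * 1378.7)
rho = 1063.1 kg/m^3


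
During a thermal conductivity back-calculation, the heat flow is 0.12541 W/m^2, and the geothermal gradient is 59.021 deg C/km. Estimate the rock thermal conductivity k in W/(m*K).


k = q / (grad / 1000)
k = 0.12541 / (59.021 / 1000)
k = 2.1248 W/(m*K)


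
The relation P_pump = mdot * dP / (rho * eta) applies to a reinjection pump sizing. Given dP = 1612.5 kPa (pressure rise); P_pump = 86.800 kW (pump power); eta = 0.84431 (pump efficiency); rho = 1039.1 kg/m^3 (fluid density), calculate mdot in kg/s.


mdot = P_pump * rho * eta / dP
mdot = 86.800 * 1039.1 * 0.84431 / 1612.5
mdot = 47.226 kg/s


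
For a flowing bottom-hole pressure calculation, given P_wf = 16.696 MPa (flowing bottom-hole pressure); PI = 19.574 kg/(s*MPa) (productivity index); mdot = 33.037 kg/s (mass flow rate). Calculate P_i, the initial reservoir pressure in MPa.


P_i = P_wf + mdot / PI
P_i = 16.696 + 33.037 / 19.574
P_i = 18.384 MPa


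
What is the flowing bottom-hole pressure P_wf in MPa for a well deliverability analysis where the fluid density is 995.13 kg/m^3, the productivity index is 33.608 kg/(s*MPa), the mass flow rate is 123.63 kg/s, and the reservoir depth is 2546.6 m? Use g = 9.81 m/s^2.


Step 1: P_i = rho*g*h/1e6 = 995.13*9.81*2546.6/1e6 = 24.86048 MPa
Step 2: P_wf = P_i - mdot/PI = 24.86048 - 123.63/33.608 = 21.182 MPa
P_wf = 21.182 MPa


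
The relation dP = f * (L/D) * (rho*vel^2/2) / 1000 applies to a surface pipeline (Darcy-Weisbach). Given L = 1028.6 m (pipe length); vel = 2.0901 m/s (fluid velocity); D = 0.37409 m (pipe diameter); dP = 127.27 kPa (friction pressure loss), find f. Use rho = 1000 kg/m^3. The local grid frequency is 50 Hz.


f = dP*1000 / ((L/D)*(rho*vel^2/2))
f = 127.27*1000 / ((1028.6/0.37409)*(1000*2.0901^2/2))
f = 0.021191


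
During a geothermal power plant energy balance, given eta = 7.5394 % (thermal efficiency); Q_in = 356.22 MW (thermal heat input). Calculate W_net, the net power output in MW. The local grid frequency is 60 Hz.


W_net = eta / 100 * Q_in
W_net = 7.5394 / 100 * 356.22
W_net = 26.857 MW


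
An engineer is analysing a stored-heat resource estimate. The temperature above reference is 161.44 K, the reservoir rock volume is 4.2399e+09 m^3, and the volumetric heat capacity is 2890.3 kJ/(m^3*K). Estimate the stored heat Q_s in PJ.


Q_s = Vr * rhoc * dT / 1e12
Q_s = 4.2399e+09 * 2890.3 * 161.44 / 1e12
Q_s = 1978.4 PJ


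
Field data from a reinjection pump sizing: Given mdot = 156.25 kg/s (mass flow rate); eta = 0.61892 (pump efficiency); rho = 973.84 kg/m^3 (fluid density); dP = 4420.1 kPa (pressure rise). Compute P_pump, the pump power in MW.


P_pump = mdot * dP / (rho * eta)
P_pump = 156.25 * 4420.1 / (973.84 * 0.61892)
P_pump = 1145.856 kW
Convert: 1145.856 kW * 0.001 = 1.1459 MW
P_pump = 1.1459 MW


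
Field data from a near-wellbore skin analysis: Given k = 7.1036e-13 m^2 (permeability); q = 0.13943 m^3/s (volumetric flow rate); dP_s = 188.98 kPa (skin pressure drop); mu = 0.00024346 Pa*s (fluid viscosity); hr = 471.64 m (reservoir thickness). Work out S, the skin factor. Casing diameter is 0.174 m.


S = dP_s * 1000 * 2*pi*k*hr / (q*mu)
S = 188.98 * 1000 * 2*pi*7.1036e-13*471.64 / (0.13943*0.00024346)
S = 11.719


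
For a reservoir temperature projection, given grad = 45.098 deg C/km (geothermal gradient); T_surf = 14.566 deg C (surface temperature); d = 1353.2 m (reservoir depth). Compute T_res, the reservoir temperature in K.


T_res = T_surf + grad * d / 1000
T_res = 14.566 + 45.098 * 1353.2 / 1000
T_res = 75.59261 deg C
Convert to K: 75.59261 + 273.15 = 348.74 K
T_res = 348.74 K


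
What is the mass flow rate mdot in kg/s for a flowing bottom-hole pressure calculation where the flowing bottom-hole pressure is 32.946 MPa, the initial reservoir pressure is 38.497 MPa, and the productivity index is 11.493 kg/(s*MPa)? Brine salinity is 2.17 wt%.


mdot = (P_i - P_wf) * PI
mdot = (38.497 - 32.946) * 11.493
mdot = 63.798 kg/s


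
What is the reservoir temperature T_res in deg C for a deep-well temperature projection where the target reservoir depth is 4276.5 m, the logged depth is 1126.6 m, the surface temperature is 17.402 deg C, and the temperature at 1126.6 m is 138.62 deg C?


Step 1: grad = (T_d1 - T_surf)/d1 * 1000 = (138.62 - 17.402)/1126.6 * 1000 = 107.5963 deg C/km
Step 2: T_res = T_surf + grad*d2/1000 = 17.402 + 107.5963*4276.5/1000 = 477.54 deg C
T_res = 477.54 deg C


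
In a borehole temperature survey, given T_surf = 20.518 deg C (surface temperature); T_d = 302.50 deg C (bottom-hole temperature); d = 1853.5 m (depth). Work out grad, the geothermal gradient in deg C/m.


grad = (T_d - T_surf) / d * 1000
grad = (302.50 - 20.518) / 1853.5 * 1000
grad = 152.1349 deg C/km
Convert: 152.1349 deg C/km * 0.001 = 0.15213 deg C/m
grad = 0.15213 deg C/m


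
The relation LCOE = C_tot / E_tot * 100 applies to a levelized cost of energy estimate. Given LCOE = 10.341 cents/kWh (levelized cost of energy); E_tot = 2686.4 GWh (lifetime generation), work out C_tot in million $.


C_tot = LCOE / 100 * E_tot
C_tot = 10.341 / 100 * 2686.4
C_tot = 277.80 million $


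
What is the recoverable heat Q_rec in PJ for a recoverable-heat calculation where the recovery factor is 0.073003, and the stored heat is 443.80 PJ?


Q_rec = Q_s * RF
Q_rec = 443.80 * 0.073003
Q_rec = 32.399 PJ


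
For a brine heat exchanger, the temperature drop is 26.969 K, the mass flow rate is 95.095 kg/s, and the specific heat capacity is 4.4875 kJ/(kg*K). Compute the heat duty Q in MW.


Q = mdot * cp * dT / 1000
Q = 95.095 * 4.4875 * 26.969 / 1000
Q = 11.509 MW


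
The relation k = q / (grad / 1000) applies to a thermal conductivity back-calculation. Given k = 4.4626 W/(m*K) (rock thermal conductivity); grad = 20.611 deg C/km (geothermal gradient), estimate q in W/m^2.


q = k * grad / 1000
q = 4.4626 * 20.611 / 1000
q = 0.091979 W/m^2


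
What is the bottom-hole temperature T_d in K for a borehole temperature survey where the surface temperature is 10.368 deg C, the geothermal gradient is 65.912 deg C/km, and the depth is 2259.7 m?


T_d = T_surf + grad * d / 1000
T_d = 10.368 + 65.912 * 2259.7 / 1000
T_d = 159.3093 deg C
Convert to K: 159.3093 + 273.15 = 432.46 K
T_d = 432.46 K


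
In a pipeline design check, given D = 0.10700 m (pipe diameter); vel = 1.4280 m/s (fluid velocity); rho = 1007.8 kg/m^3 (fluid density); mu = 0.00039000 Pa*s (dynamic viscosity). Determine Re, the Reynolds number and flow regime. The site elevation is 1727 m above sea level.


Step 1: Re = rho*vel*D/mu = 1007.8*1.428*0.107/0.00039 = 3.9484e+05
Step 2: Re = 3.9484e+05 > 4000, so flow is turbulent.
Re = 3.9484e+05 (turbulent)


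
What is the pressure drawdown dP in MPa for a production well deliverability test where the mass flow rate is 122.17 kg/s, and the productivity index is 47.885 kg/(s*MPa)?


dP = mdot * 1000 / PI
dP = 122.17 * 1000 / 47.885
dP = 2551.321 kPa
Convert: 2551.321 kPa * 0.001 = 2.5513 MPa
dP = 2.5513 MPa


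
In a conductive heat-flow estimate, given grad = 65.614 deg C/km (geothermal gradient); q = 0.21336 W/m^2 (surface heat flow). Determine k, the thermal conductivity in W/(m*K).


k = q * 1000 / grad
k = 0.21336 * 1000 / 65.614
k = 3.2517 W/(m*K)


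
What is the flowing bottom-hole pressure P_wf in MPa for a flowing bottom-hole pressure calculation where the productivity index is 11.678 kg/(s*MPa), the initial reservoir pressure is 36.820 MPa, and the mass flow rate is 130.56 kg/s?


P_wf = P_i - mdot / PI
P_wf = 36.820 - 130.56 / 11.678
P_wf = 25.640 MPa


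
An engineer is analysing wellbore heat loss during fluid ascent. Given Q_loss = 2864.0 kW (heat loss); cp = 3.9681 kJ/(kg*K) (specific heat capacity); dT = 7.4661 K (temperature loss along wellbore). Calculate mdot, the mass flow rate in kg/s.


mdot = Q_loss / (cp * dT)
mdot = 2864.0 / (3.9681 * 7.4661)
mdot = 96.671 kg/s


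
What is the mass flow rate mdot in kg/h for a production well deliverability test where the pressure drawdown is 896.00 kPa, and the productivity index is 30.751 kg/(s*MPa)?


mdot = PI * dP / 1000
mdot = 30.751 * 896.00 / 1000
mdot = 27.55290 kg/s
Convert: 27.55290 kg/s * 3600.0 = 99190 kg/h
mdot = 99190 kg/h


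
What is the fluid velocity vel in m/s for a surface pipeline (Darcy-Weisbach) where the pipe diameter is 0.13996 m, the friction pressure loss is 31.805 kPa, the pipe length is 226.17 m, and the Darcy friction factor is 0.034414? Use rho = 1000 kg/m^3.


vel = sqrt(dP*1000*2*D / (f*L*rho))
vel = sqrt(31.805*1000*2*0.13996 / (0.034414*226.17*1000))
vel = 1.0695 m/s


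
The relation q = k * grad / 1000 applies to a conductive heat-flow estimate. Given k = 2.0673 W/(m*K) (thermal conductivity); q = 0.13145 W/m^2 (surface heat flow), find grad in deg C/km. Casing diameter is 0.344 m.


grad = q * 1000 / k
grad = 0.13145 * 1000 / 2.0673
grad = 63.585 deg C/km


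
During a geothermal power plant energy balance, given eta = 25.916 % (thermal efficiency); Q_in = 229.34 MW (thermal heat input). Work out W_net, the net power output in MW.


W_net = eta / 100 * Q_in
W_net = 25.916 / 100 * 229.34
W_net = 59.436 MW


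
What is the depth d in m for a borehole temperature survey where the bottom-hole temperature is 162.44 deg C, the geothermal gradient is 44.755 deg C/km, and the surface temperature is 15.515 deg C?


d = (T_d - T_surf) / grad * 1000
d = (162.44 - 15.515) / 44.755 * 1000
d = 3282.9 m


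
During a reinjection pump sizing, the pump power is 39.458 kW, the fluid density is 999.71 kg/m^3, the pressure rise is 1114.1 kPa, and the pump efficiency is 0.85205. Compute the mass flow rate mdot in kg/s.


mdot = P_pump * rho * eta / dP
mdot = 39.458 * 999.71 * 0.85205 / 1114.1
mdot = 30.168 kg/s


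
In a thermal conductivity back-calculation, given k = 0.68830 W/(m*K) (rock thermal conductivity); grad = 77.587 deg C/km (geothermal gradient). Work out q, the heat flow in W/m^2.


q = k * grad / 1000
q = 0.68830 * 77.587 / 1000
q = 0.053403 W/m^2


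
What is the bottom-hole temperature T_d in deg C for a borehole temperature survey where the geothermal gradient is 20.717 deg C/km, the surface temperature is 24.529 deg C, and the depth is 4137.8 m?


T_d = T_surf + grad * d / 1000
T_d = 24.529 + 20.717 * 4137.8 / 1000
T_d = 110.25 deg C


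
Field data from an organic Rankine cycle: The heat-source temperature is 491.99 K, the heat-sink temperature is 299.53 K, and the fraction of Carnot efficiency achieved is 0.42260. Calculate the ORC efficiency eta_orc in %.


eta_orc = (1 - Tc/Th) * f * 100
eta_orc = (1 - 299.53/491.99) * 0.42260 * 100
eta_orc = 16.532 %


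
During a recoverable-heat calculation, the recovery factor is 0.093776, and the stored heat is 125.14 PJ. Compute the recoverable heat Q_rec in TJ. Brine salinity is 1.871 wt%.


Q_rec = Q_s * RF
Q_rec = 125.14 * 0.093776
Q_rec = 11.73513 PJ
Convert: 11.73513 PJ * 1000.0 = 11735 TJ
Q_rec = 11735 TJ


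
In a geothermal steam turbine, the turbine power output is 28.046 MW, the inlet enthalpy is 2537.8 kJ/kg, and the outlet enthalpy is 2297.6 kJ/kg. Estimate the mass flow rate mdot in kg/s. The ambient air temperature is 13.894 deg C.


mdot = P * 1000 / (h_in - h_out)
mdot = 28.046 * 1000 / (2537.8 - 2297.6)
mdot = 116.76 kg/s


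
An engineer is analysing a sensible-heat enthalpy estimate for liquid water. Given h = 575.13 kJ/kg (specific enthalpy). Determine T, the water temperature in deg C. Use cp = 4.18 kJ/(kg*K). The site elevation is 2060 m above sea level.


T = h / cp
T = 575.13 / 4.18
T = 137.59 deg C


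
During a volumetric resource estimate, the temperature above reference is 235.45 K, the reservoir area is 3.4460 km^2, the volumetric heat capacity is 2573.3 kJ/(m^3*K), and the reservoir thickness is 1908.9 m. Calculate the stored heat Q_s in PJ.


Step 1: Vr = A*1e6*hr = 3.446*1e6*1908.9 = 6.578069e+09 m^3
Step 2: Q_s = Vr*rhoc*dT/1e12 = 6.578069e+09*2573.3*235.45/1e12 = 3985.5 PJ
Q_s = 3985.5 PJ


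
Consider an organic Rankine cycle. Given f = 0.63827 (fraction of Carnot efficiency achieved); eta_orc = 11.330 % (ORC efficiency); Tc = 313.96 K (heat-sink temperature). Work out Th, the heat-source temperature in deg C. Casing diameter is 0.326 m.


Th = Tc / (1 - (eta_orc/100)/f)
Th = 313.96 / (1 - (11.330/100)/0.63827)
Th = 381.7194 K
Convert to deg C: 381.7194 - 273.15 = 108.57 deg C
Th = 108.57 deg C


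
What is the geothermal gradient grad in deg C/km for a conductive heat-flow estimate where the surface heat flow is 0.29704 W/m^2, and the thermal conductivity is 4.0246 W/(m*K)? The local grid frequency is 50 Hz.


grad = q * 1000 / k
grad = 0.29704 * 1000 / 4.0246
grad = 73.806 deg C/km


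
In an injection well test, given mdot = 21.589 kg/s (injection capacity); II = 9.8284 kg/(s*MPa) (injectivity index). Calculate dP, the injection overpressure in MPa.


dP = mdot * 1000 / II
dP = 21.589 * 1000 / 9.8284
dP = 2196.594 kPa
Convert: 2196.594 kPa * 0.001 = 2.1966 MPa
dP = 2.1966 MPa


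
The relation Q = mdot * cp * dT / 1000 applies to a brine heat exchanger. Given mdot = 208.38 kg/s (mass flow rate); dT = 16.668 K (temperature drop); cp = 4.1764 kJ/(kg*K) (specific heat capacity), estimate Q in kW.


Q = mdot * cp * dT / 1000
Q = 208.38 * 4.1764 * 16.668 / 1000
Q = 14.50580 MW
Convert: 14.50580 MW * 1000.0 = 14506 kW
Q = 14506 kW


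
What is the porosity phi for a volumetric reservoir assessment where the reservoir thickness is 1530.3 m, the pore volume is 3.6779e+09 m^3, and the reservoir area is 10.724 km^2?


phi = Vp / (A * 1e6 * hr)
phi = 3.6779e+09 / (10.724 * 1e6 * 1530.3)
phi = 0.22411


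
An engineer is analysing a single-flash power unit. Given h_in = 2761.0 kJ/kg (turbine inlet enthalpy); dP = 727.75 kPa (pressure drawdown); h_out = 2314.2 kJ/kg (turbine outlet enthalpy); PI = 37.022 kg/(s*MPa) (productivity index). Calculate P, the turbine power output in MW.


Step 1: mdot = PI * dP / 1000 = 37.022 * 727.75 / 1000 = 26.94276 kg/s
Step 2: P = mdot*(h_in - h_out)/1000 = 26.94276*(2761.0 - 2314.2)/1000 = 12.038 MW
P = 12.038 MW


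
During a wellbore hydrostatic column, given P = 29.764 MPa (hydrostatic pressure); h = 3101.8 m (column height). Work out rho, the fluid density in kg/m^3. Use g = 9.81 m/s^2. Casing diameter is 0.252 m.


rho = P * 1e6 / (g * h)
rho = 29.764 * 1e6 / (9.81 * 3101.8)
rho = 978.16 kg/m^3


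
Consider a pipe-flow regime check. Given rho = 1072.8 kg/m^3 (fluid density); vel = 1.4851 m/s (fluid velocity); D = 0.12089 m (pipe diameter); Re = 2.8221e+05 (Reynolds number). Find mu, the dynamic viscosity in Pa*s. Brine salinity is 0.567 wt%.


mu = rho * vel * D / Re
mu = 1072.8 * 1.4851 * 0.12089 / 2.8221e+05
mu = 0.00068248 Pa*s


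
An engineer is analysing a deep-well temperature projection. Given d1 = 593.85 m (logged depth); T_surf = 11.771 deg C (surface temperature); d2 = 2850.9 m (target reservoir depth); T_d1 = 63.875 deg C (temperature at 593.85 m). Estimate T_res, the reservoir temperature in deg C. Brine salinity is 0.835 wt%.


Step 1: grad = (T_d1 - T_surf)/d1 * 1000 = (63.875 - 11.771)/593.85 * 1000 = 87.73933 deg C/km
Step 2: T_res = T_surf + grad*d2/1000 = 11.771 + 87.73933*2850.9/1000 = 261.91 deg C
T_res = 261.91 deg C


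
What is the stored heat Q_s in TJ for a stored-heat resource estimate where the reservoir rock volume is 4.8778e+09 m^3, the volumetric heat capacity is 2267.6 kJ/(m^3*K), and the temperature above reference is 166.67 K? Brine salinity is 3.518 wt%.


Q_s = Vr * rhoc * dT / 1e12
Q_s = 4.8778e+09 * 2267.6 * 166.67 / 1e12
Q_s = 1843.520 PJ
Convert: 1843.520 PJ * 1000.0 = 1.8435e+06 TJ
Q_s = 1.8435e+06 TJ


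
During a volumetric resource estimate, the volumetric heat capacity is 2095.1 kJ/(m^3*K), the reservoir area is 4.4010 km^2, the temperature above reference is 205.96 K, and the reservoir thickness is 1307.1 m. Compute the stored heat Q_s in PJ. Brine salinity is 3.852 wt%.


Step 1: Vr = A*1e6*hr = 4.401*1e6*1307.1 = 5.752547e+09 m^3
Step 2: Q_s = Vr*rhoc*dT/1e12 = 5.752547e+09*2095.1*205.96/1e12 = 2482.3 PJ
Q_s = 2482.3 PJ


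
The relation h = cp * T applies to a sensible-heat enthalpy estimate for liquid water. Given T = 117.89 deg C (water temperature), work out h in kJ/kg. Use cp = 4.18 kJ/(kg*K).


h = cp * T
h = 4.18 * 117.89
h = 492.78 kJ/kg


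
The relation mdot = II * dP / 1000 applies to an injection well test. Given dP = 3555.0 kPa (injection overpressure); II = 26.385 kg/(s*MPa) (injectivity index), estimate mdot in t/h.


mdot = II * dP / 1000
mdot = 26.385 * 3555.0 / 1000
mdot = 93.79868 kg/s
Convert: 93.79868 kg/s * 3.6 = 337.68 t/h
mdot = 337.68 t/h


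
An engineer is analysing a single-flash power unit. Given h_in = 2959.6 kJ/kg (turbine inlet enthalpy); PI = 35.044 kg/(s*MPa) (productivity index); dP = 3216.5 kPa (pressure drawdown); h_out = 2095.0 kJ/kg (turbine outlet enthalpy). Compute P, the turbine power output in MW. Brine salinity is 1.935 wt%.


Step 1: mdot = PI * dP / 1000 = 35.044 * 3216.5 / 1000 = 112.7190 kg/s
Step 2: P = mdot*(h_in - h_out)/1000 = 112.7190*(2959.6 - 2095.0)/1000 = 97.457 MW
P = 97.457 MW


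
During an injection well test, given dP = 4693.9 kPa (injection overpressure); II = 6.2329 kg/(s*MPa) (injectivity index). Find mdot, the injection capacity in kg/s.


mdot = II * dP / 1000
mdot = 6.2329 * 4693.9 / 1000
mdot = 29.257 kg/s


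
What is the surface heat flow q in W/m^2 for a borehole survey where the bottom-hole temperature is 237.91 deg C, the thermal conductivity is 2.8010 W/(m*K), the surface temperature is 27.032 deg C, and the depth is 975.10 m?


Step 1: grad = (T_d - T_surf)/d * 1000 = (237.91 - 27.032)/975.1 * 1000 = 216.2629 deg C/km
Step 2: q = k * grad / 1000 = 2.801 * 216.2629 / 1000 = 0.60575 W/m^2
q = 0.60575 W/m^2


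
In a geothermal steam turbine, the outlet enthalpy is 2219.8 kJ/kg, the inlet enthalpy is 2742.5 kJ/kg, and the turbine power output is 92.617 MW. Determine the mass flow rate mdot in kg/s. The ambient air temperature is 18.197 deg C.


mdot = P * 1000 / (h_in - h_out)
mdot = 92.617 * 1000 / (2742.5 - 2219.8)
mdot = 177.19 kg/s


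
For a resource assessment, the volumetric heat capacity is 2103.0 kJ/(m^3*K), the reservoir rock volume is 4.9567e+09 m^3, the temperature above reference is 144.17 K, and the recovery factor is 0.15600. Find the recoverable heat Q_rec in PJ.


Step 1: Q_s = Vr*rhoc*dT/1e12 = 4.9567e+09*2103.0*144.17/1e12 = 1502.819 PJ
Step 2: Q_rec = Q_s * RF = 1502.819 * 0.156 = 234.44 PJ
Q_rec = 234.44 PJ


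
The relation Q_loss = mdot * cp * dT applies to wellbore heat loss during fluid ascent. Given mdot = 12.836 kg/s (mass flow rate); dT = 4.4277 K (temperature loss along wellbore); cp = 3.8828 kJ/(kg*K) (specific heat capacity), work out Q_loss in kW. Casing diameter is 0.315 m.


Q_loss = mdot * cp * dT
Q_loss = 12.836 * 3.8828 * 4.4277
Q_loss = 220.67 kW


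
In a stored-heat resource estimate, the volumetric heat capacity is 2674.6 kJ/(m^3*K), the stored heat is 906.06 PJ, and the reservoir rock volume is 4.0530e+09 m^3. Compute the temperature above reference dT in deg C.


dT = Q_s * 1e12 / (Vr * rhoc)
dT = 906.06 * 1e12 / (4.0530e+09 * 2674.6)
dT = 83.58368 K
Convert (temperature difference, 1 K = 1 deg C): 83.58368 K = 83.58368 deg C
dT = 83.584 deg C


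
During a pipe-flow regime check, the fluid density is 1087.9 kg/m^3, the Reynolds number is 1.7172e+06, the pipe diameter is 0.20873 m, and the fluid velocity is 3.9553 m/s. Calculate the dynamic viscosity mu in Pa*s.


mu = rho * vel * D / Re
mu = 1087.9 * 3.9553 * 0.20873 / 1.7172e+06
mu = 0.00052304 Pa*s


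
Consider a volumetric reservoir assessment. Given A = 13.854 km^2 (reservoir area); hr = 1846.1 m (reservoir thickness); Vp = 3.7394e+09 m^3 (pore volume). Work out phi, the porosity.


phi = Vp / (A * 1e6 * hr)
phi = 3.7394e+09 / (13.854 * 1e6 * 1846.1)
phi = 0.14621


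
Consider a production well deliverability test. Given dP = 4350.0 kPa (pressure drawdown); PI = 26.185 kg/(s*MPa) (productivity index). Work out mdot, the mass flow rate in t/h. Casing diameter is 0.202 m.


mdot = PI * dP / 1000
mdot = 26.185 * 4350.0 / 1000
mdot = 113.9048 kg/s
Convert: 113.9048 kg/s * 3.6 = 410.06 t/h
mdot = 410.06 t/h


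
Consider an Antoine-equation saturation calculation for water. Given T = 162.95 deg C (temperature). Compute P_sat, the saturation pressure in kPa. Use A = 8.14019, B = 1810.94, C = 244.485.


P_sat = 10^(A - B/(C + T)) / 760 * 0.101325
P_sat = 10^(8.14019 - 1810.94/(244.485 + 162.95)) / 760 * 0.101325
P_sat = 0.6612406 MPa
Convert: 0.6612406 MPa * 1000.0 = 661.24 kPa
P_sat = 661.24 kPa


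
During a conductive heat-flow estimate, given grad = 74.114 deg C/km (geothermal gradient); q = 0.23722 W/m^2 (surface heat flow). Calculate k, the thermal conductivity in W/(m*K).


k = q * 1000 / grad
k = 0.23722 * 1000 / 74.114
k = 3.2007 W/(m*K)


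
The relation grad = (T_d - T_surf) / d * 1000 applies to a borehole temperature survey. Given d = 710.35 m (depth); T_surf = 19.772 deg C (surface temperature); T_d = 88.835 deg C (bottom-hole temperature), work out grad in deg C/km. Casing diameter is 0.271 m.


grad = (T_d - T_surf) / d * 1000
grad = (88.835 - 19.772) / 710.35 * 1000
grad = 97.224 deg C/km


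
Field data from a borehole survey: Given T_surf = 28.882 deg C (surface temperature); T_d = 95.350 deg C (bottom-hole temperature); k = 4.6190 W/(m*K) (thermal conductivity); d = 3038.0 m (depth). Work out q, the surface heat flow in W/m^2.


Step 1: grad = (T_d - T_surf)/d * 1000 = (95.35 - 28.882)/3038.0 * 1000 = 21.87887 deg C/km
Step 2: q = k * grad / 1000 = 4.619 * 21.87887 / 1000 = 0.10106 W/m^2
q = 0.10106 W/m^2


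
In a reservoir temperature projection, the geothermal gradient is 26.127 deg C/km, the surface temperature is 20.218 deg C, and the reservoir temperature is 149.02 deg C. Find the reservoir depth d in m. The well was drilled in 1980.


d = (T_res - T_surf) / grad * 1000
d = (149.02 - 20.218) / 26.127 * 1000
d = 4929.8 m


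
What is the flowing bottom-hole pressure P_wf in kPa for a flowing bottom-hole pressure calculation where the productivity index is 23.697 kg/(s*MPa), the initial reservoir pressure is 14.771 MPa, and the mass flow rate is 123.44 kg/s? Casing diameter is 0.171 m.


P_wf = P_i - mdot / PI
P_wf = 14.771 - 123.44 / 23.697
P_wf = 9.561902 MPa
Convert: 9.561902 MPa * 1000.0 = 9561.9 kPa
P_wf = 9561.9 kPa


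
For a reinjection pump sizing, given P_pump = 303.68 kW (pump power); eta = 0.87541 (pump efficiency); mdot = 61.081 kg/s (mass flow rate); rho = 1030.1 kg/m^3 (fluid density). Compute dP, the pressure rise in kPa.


dP = P_pump * rho * eta / mdot
dP = 303.68 * 1030.1 * 0.87541 / 61.081
dP = 4483.3 kPa


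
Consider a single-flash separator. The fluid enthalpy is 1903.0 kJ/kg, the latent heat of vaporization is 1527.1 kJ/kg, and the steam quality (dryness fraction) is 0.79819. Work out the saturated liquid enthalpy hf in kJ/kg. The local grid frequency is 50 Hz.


hf = h - x * hfg
hf = 1903.0 - 0.79819 * 1527.1
hf = 684.08 kJ/kg


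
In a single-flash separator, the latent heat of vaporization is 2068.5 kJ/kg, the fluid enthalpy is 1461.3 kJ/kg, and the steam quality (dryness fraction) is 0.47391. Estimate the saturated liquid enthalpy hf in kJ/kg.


hf = h - x * hfg
hf = 1461.3 - 0.47391 * 2068.5
hf = 481.02 kJ/kg


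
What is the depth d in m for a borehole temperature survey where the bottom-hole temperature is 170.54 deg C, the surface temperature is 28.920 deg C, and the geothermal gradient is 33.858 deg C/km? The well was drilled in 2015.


d = (T_d - T_surf) / grad * 1000
d = (170.54 - 28.920) / 33.858 * 1000
d = 4182.8 m


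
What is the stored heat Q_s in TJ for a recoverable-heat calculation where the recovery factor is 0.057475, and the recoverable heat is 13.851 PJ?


Q_s = Q_rec / RF
Q_s = 13.851 / 0.057475
Q_s = 240.9917 PJ
Convert: 240.9917 PJ * 1000.0 = 2.4099e+05 TJ
Q_s = 2.4099e+05 TJ


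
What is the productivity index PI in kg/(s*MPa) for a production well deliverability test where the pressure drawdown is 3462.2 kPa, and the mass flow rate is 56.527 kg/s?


PI = mdot * 1000 / dP
PI = 56.527 * 1000 / 3462.2
PI = 16.327 kg/(s*MPa)


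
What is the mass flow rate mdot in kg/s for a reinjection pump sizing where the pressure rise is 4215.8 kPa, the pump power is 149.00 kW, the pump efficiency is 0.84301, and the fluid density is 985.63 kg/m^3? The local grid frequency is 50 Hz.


mdot = P_pump * rho * eta / dP
mdot = 149.00 * 985.63 * 0.84301 / 4215.8
mdot = 29.367 kg/s


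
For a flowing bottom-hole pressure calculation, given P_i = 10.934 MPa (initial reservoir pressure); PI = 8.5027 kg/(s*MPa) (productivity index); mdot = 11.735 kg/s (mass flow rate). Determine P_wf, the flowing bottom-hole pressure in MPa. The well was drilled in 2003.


P_wf = P_i - mdot / PI
P_wf = 10.934 - 11.735 / 8.5027
P_wf = 9.5539 MPa


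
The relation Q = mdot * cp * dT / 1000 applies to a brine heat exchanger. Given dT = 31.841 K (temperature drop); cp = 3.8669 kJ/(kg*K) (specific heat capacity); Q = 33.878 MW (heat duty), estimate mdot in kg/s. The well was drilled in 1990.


mdot = Q * 1000 / (cp * dT)
mdot = 33.878 * 1000 / (3.8669 * 31.841)
mdot = 275.15 kg/s
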